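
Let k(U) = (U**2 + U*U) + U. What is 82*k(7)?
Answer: 8610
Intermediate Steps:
k(U) = U + 2*U**2 (k(U) = (U**2 + U**2) + U = 2*U**2 + U = U + 2*U**2)
82*k(7) = 82*(7*(1 + 2*7)) = 82*(7*(1 + 14)) = 82*(7*15) = 82*105 = 8610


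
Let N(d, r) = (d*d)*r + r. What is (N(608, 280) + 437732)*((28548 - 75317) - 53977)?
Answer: -10471935373272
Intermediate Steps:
N(d, r) = r + r*d² (N(d, r) = d²*r + r = r*d² + r = r + r*d²)
(N(608, 280) + 437732)*((28548 - 75317) - 53977) = (280*(1 + 608²) + 437732)*((28548 - 75317) - 53977) = (280*(1 + 369664) + 437732)*(-46769 - 53977) = (280*369665 + 437732)*(-100746) = (103506200 + 437732)*(-100746) = 103943932*(-100746) = -10471935373272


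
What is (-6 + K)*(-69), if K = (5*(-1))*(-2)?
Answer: -276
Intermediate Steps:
K = 10 (K = -5*(-2) = 10)
(-6 + K)*(-69) = (-6 + 10)*(-69) = 4*(-69) = -276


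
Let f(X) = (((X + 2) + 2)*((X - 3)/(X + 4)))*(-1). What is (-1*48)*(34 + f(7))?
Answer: -1440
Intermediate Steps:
f(X) = 3 - X (f(X) = (((2 + X) + 2)*((-3 + X)/(4 + X)))*(-1) = ((4 + X)*((-3 + X)/(4 + X)))*(-1) = (-3 + X)*(-1) = 3 - X)
(-1*48)*(34 + f(7)) = (-1*48)*(34 + (3 - 1*7)) = -48*(34 + (3 - 7)) = -48*(34 - 4) = -48*30 = -1440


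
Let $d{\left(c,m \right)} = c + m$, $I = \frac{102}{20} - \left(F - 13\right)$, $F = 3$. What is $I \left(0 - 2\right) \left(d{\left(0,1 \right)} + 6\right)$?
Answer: $- \frac{1057}{5} \approx -211.4$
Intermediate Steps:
$I = \frac{151}{10}$ ($I = \frac{102}{20} - \left(3 - 13\right) = 102 \cdot \frac{1}{20} - \left(3 - 13\right) = \frac{51}{10} - -10 = \frac{51}{10} + 10 = \frac{151}{10} \approx 15.1$)
$I \left(0 - 2\right) \left(d{\left(0,1 \right)} + 6\right) = \frac{151 \left(0 - 2\right) \left(\left(0 + 1\right) + 6\right)}{10} = \frac{151 \left(- 2 \left(1 + 6\right)\right)}{10} = \frac{151 \left(\left(-2\right) 7\right)}{10} = \frac{151}{10} \left(-14\right) = - \frac{1057}{5}$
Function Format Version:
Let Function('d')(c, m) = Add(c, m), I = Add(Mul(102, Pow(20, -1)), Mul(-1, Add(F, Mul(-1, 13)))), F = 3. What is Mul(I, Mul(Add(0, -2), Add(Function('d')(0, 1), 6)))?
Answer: Rational(-1057, 5) ≈ -211.40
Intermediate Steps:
I = Rational(151, 10) (I = Add(Mul(102, Pow(20, -1)), Mul(-1, Add(3, Mul(-1, 13)))) = Add(Mul(102, Rational(1, 20)), Mul(-1, Add(3, -13))) = Add(Rational(51, 10), Mul(-1, -10)) = Add(Rational(51, 10), 10) = Rational(151, 10) ≈ 15.100)
Mul(I, Mul(Add(0, -2), Add(Function('d')(0, 1), 6))) = Mul(Rational(151, 10), Mul(Add(0, -2), Add(Add(0, 1), 6))) = Mul(Rational(151, 10), Mul(-2, Add(1, 6))) = Mul(Rational(151, 10), Mul(-2, 7)) = Mul(Rational(151, 10), -14) = Rational(-1057, 5)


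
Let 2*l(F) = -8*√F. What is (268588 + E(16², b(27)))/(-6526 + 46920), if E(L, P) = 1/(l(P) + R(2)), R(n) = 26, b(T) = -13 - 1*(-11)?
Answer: 95080165/14299476 + I*√2/7149738 ≈ 6.6492 + 1.978e-7*I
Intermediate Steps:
b(T) = -2 (b(T) = -13 + 11 = -2)
l(F) = -4*√F (l(F) = (-8*√F)/2 = -4*√F)
E(L, P) = 1/(26 - 4*√P) (E(L, P) = 1/(-4*√P + 26) = 1/(26 - 4*√P))
(268588 + E(16², b(27)))/(-6526 + 46920) = (268588 - 1/(-26 + 4*√(-2)))/(-6526 + 46920) = (268588 - 1/(-26 + 4*(I*√2)))/40394 = (268588 - 1/(-26 + 4*I*√2))*(1/40394) = 134294/20197 - 1/(40394*(-26 + 4*I*√2))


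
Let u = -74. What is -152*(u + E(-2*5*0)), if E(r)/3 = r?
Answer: 11248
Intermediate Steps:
E(r) = 3*r
-152*(u + E(-2*5*0)) = -152*(-74 + 3*(-2*5*0)) = -152*(-74 + 3*(-10*0)) = -152*(-74 + 3*0) = -152*(-74 + 0) = -152*(-74) = 11248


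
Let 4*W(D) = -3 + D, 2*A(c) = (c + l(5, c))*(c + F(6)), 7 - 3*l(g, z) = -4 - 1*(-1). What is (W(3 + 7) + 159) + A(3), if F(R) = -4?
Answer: 1891/12 ≈ 157.58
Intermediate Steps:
l(g, z) = 10/3 (l(g, z) = 7/3 - (-4 - 1*(-1))/3 = 7/3 - (-4 + 1)/3 = 7/3 - ⅓*(-3) = 7/3 + 1 = 10/3)
A(c) = (-4 + c)*(10/3 + c)/2 (A(c) = ((c + 10/3)*(c - 4))/2 = ((10/3 + c)*(-4 + c))/2 = ((-4 + c)*(10/3 + c))/2 = (-4 + c)*(10/3 + c)/2)
W(D) = -¾ + D/4 (W(D) = (-3 + D)/4 = -¾ + D/4)
(W(3 + 7) + 159) + A(3) = ((-¾ + (3 + 7)/4) + 159) + (-20/3 + (½)*3² - ⅓*3) = ((-¾ + (¼)*10) + 159) + (-20/3 + (½)*9 - 1) = ((-¾ + 5/2) + 159) + (-20/3 + 9/2 - 1) = (7/4 + 159) - 19/6 = 643/4 - 19/6 = 1891/12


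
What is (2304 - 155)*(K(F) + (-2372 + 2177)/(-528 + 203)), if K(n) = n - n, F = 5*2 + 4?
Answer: 6447/5 ≈ 1289.4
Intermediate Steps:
F = 14 (F = 10 + 4 = 14)
K(n) = 0
(2304 - 155)*(K(F) + (-2372 + 2177)/(-528 + 203)) = (2304 - 155)*(0 + (-2372 + 2177)/(-528 + 203)) = 2149*(0 - 195/(-325)) = 2149*(0 - 195*(-1/325)) = 2149*(0 + ⅗) = 2149*(⅗) = 6447/5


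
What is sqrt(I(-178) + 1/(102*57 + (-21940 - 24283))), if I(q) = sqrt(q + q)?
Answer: sqrt(-40409 + 3265774562*I*sqrt(89))/40409 ≈ 3.0715 + 3.0715*I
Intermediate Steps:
I(q) = sqrt(2)*sqrt(q) (I(q) = sqrt(2*q) = sqrt(2)*sqrt(q))
sqrt(I(-178) + 1/(102*57 + (-21940 - 24283))) = sqrt(sqrt(2)*sqrt(-178) + 1/(102*57 + (-21940 - 24283))) = sqrt(sqrt(2)*(I*sqrt(178)) + 1/(5814 - 46223)) = sqrt(2*I*sqrt(89) + 1/(-40409)) = sqrt(2*I*sqrt(89) - 1/40409) = sqrt(-1/40409 + 2*I*sqrt(89))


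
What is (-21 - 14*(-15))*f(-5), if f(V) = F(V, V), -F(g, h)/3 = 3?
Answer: -1701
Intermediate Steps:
F(g, h) = -9 (F(g, h) = -3*3 = -9)
f(V) = -9
(-21 - 14*(-15))*f(-5) = (-21 - 14*(-15))*(-9) = (-21 + 210)*(-9) = 189*(-9) = -1701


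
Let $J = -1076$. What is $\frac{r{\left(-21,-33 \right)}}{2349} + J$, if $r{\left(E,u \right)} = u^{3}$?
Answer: $- \frac{94943}{87} \approx -1091.3$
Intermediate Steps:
$\frac{r{\left(-21,-33 \right)}}{2349} + J = \frac{\left(-33\right)^{3}}{2349} - 1076 = \left(-35937\right) \frac{1}{2349} - 1076 = - \frac{1331}{87} - 1076 = - \frac{94943}{87}$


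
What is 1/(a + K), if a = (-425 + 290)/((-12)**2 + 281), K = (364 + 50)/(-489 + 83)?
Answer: -17255/23076 ≈ -0.74775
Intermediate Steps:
K = -207/203 (K = 414/(-406) = 414*(-1/406) = -207/203 ≈ -1.0197)
a = -27/85 (a = -135/(144 + 281) = -135/425 = -135*1/425 = -27/85 ≈ -0.31765)
1/(a + K) = 1/(-27/85 - 207/203) = 1/(-23076/17255) = -17255/23076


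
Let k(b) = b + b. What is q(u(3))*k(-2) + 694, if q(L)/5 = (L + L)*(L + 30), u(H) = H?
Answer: -3266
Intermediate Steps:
k(b) = 2*b
q(L) = 10*L*(30 + L) (q(L) = 5*((L + L)*(L + 30)) = 5*((2*L)*(30 + L)) = 5*(2*L*(30 + L)) = 10*L*(30 + L))
q(u(3))*k(-2) + 694 = (10*3*(30 + 3))*(2*(-2)) + 694 = (10*3*33)*(-4) + 694 = 990*(-4) + 694 = -3960 + 694 = -3266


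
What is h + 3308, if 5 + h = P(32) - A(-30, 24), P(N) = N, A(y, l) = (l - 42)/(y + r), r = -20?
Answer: 83366/25 ≈ 3334.6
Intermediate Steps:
A(y, l) = (-42 + l)/(-20 + y) (A(y, l) = (l - 42)/(y - 20) = (-42 + l)/(-20 + y))
h = 666/25 (h = -5 + (32 - (-42 + 24)/(-20 - 30)) = -5 + (32 - (-18)/(-50)) = -5 + (32 - (-1)*(-18)/50) = -5 + (32 - 1*9/25) = -5 + (32 - 9/25) = -5 + 791/25 = 666/25 ≈ 26.640)
h + 3308 = 666/25 + 3308 = 83366/25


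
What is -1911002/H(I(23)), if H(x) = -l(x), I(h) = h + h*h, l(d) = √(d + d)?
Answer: 955501*√69/138 ≈ 57514.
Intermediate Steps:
l(d) = √2*√d (l(d) = √(2*d) = √2*√d)
I(h) = h + h²
H(x) = -√2*√x
-1911002/H(I(23)) = -1911002*(-√46/(46*√(1 + 23))) = -1911002*(-√69/276) = -(-955501)*√69/138 = 955501*√69/138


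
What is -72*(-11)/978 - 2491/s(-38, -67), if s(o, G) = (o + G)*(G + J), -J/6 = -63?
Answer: 4716493/5322765 ≈ 0.88610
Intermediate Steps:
J = 378 (J = -6*(-63) = 378)
s(o, G) = (378 + G)*(G + o) (s(o, G) = (o + G)*(G + 378) = (G + o)*(378 + G) = (378 + G)*(G + o))
-72*(-11)/978 - 2491/s(-38, -67) = -72*(-11)/978 - 2491/((-67)² + 378*(-67) + 378*(-38) - 67*(-38)) = 792*(1/978) - 2491/(4489 - 25326 - 14364 + 2546) = 132/163 - 2491/(-32655) = 132/163 - 2491*(-1/32655) = 132/163 + 2491/32655 = 4716493/5322765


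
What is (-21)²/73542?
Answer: 21/3502 ≈ 0.0059966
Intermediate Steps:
(-21)²/73542 = 441*(1/73542) = 21/3502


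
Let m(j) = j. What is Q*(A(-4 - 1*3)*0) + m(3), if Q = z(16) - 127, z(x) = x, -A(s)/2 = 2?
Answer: 3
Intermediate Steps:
A(s) = -4 (A(s) = -2*2 = -4)
Q = -111 (Q = 16 - 127 = -111)
Q*(A(-4 - 1*3)*0) + m(3) = -(-444)*0 + 3 = -111*0 + 3 = 0 + 3 = 3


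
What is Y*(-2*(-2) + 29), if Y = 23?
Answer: 759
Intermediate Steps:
Y*(-2*(-2) + 29) = 23*(-2*(-2) + 29) = 23*(4 + 29) = 23*33 = 759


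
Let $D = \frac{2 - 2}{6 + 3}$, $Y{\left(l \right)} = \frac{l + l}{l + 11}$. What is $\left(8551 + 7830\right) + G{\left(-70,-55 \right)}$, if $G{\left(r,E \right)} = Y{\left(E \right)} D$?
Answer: $16381$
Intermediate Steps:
$Y{\left(l \right)} = \frac{2 l}{11 + l}$
$D = 0$ ($D = \frac{0}{9} = 0 \cdot \frac{1}{9} = 0$)
$G{\left(r,E \right)} = 0$ ($G{\left(r,E \right)} = \frac{2 E}{11 + E} 0 = 0$)
$\left(8551 + 7830\right) + G{\left(-70,-55 \right)} = \left(8551 + 7830\right) + 0 = 16381 + 0 = 16381$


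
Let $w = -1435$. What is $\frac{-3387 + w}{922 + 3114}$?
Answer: $- \frac{2411}{2018} \approx -1.1947$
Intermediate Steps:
$\frac{-3387 + w}{922 + 3114} = \frac{-3387 - 1435}{922 + 3114} = - \frac{4822}{4036} = \left(-4822\right) \frac{1}{4036} = - \frac{2411}{2018}$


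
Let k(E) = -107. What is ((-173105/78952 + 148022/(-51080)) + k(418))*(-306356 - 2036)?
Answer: 2178238853138467/63013565 ≈ 3.4568e+7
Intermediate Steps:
((-173105/78952 + 148022/(-51080)) + k(418))*(-306356 - 2036) = ((-173105/78952 + 148022/(-51080)) - 107)*(-306356 - 2036) = ((-173105*1/78952 + 148022*(-1/51080)) - 107)*(-308392) = ((-173105/78952 - 74011/25540) - 107)*(-308392) = (-2566104543/504108520 - 107)*(-308392) = -56505716183/504108520*(-308392) = 2178238853138467/63013565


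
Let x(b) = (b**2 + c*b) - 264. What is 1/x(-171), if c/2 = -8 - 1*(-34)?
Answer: 1/20085 ≈ 4.9788e-5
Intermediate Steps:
c = 52 (c = 2*(-8 - 1*(-34)) = 2*(-8 + 34) = 2*26 = 52)
x(b) = -264 + b**2 + 52*b (x(b) = (b**2 + 52*b) - 264 = -264 + b**2 + 52*b)
1/x(-171) = 1/(-264 + (-171)**2 + 52*(-171)) = 1/(-264 + 29241 - 8892) = 1/20085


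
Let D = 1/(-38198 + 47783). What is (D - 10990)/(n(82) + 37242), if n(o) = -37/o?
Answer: -8637810218/29270740095 ≈ -0.29510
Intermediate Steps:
D = 1/9585 ≈ 0.00010433
(D - 10990)/(n(82) + 37242) = (1/9585 - 10990)/(-37/82 + 37242) = -105339149/(9585*(-37*1/82 + 37242)) = -105339149/(9585*(-37/82 + 37242)) = -105339149/(9585*3053807/82) = -105339149/9585*82/3053807 = -8637810218/29270740095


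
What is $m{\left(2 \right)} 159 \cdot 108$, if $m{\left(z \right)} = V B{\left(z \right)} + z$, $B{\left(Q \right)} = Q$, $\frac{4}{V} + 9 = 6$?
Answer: $-11448$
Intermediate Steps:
$V = - \frac{4}{3}$ ($V = \frac{4}{-9 + 6} = \frac{4}{-3} = 4 \left(- \frac{1}{3}\right) = - \frac{4}{3} \approx -1.3333$)
$m{\left(z \right)} = - \frac{z}{3}$ ($m{\left(z \right)} = - \frac{4 z}{3} + z = - \frac{z}{3}$)
$m{\left(2 \right)} 159 \cdot 108 = \left(- \frac{1}{3}\right) 2 \cdot 159 \cdot 108 = \left(- \frac{2}{3}\right) 159 \cdot 108 = \left(-106\right) 108 = -11448$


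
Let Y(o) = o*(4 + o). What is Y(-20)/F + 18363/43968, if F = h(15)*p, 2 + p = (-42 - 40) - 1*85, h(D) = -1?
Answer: 5724369/2476864 ≈ 2.3111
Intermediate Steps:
p = -169 (p = -2 + ((-42 - 40) - 1*85) = -2 + (-82 - 85) = -2 - 167 = -169)
F = 169 (F = -1*(-169) = 169)
Y(-20)/F + 18363/43968 = -20*(4 - 20)/169 + 18363/43968 = -20*(-16)*(1/169) + 18363*(1/43968) = 320*(1/169) + 6121/14656 = 320/169 + 6121/14656 = 5724369/2476864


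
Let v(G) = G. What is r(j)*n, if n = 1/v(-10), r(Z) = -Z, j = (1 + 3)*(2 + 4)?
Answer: 12/5 ≈ 2.4000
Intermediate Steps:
j = 24 (j = 4*6 = 24)
n = -⅒ (n = 1/(-10) = -⅒ ≈ -0.10000)
r(j)*n = -1*24*(-⅒) = -24*(-⅒) = 12/5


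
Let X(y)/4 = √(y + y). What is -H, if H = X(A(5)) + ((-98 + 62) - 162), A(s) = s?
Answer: 198 - 4*√10 ≈ 185.35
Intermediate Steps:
X(y) = 4*√2*√y (X(y) = 4*√(y + y) = 4*√(2*y) = 4*(√2*√y) = 4*√2*√y)
H = -198 + 4*√10 (H = 4*√2*√5 + ((-98 + 62) - 162) = 4*√10 + (-36 - 162) = 4*√10 - 198 = -198 + 4*√10 ≈ -185.35)
-H = -(-198 + 4*√10) = 198 - 4*√10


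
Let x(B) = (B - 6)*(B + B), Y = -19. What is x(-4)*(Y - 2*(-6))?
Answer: -560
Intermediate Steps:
x(B) = 2*B*(-6 + B) (x(B) = (-6 + B)*(2*B) = 2*B*(-6 + B))
x(-4)*(Y - 2*(-6)) = (2*(-4)*(-6 - 4))*(-19 - 2*(-6)) = (2*(-4)*(-10))*(-19 + 12) = 80*(-7) = -560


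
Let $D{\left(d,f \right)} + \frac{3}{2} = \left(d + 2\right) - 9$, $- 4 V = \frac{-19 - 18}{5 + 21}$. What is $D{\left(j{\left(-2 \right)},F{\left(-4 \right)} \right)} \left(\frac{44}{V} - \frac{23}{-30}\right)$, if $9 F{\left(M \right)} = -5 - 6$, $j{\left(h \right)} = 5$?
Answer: $- \frac{966917}{2220} \approx -435.55$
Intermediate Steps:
$F{\left(M \right)} = - \frac{11}{9}$ ($F{\left(M \right)} = \frac{-5 - 6}{9} = \frac{1}{9} \left(-11\right) = - \frac{11}{9}$)
$V = \frac{37}{104}$ ($V = - \frac{\left(-19 - 18\right) \frac{1}{5 + 21}}{4} = - \frac{\left(-37\right) \frac{1}{26}}{4} = \left(- \frac{1}{4}\right) \left(- \frac{37}{26}\right) = \frac{37}{104} \approx 0.35577$)
$D{\left(d,f \right)} = - \frac{17}{2} + d$ ($D{\left(d,f \right)} = - \frac{3}{2} + \left(\left(d + 2\right) - 9\right) = - \frac{3}{2} + \left(\left(2 + d\right) - 9\right) = - \frac{3}{2} + \left(-7 + d\right) = - \frac{17}{2} + d$)
$D{\left(j{\left(-2 \right)},F{\left(-4 \right)} \right)} \left(\frac{44}{V} - \frac{23}{-30}\right) = \left(- \frac{17}{2} + 5\right) \left(\frac{44}{\frac{37}{104}} - \frac{23}{-30}\right) = - \frac{7 \left(44 \cdot \frac{104}{37} - - \frac{23}{30}\right)}{2} = - \frac{7 \left(\frac{4576}{37} + \frac{23}{30}\right)}{2} = \left(- \frac{7}{2}\right) \frac{138131}{1110} = - \frac{966917}{2220}$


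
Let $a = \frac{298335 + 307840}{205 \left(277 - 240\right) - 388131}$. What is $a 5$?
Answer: $- \frac{3030875}{380546} \approx -7.9645$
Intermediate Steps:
$a = - \frac{606175}{380546}$ ($a = \frac{606175}{205 \cdot 37 - 388131} = \frac{606175}{7585 - 388131} = \frac{606175}{-380546} = 606175 \left(- \frac{1}{380546}\right) = - \frac{606175}{380546} \approx -1.5929$)
$a 5 = \left(- \frac{606175}{380546}\right) 5 = - \frac{3030875}{380546}$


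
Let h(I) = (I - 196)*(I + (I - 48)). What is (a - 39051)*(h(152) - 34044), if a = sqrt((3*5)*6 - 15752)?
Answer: 1769322708 - 45308*I*sqrt(15662) ≈ 1.7693e+9 - 5.6702e+6*I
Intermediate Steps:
a = I*sqrt(15662) (a = sqrt(15*6 - 15752) = sqrt(90 - 15752) = sqrt(-15662) = I*sqrt(15662) ≈ 125.15*I)
h(I) = (-196 + I)*(-48 + 2*I) (h(I) = (-196 + I)*(I + (-48 + I)) = (-196 + I)*(-48 + 2*I))
(a - 39051)*(h(152) - 34044) = (I*sqrt(15662) - 39051)*((9408 - 440*152 + 2*152**2) - 34044) = (-39051 + I*sqrt(15662))*((9408 - 66880 + 2*23104) - 34044) = (-39051 + I*sqrt(15662))*((9408 - 66880 + 46208) - 34044) = (-39051 + I*sqrt(15662))*(-11264 - 34044) = (-39051 + I*sqrt(15662))*(-45308) = 1769322708 - 45308*I*sqrt(15662)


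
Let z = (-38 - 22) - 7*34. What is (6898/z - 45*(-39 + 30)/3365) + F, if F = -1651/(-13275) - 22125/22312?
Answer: -709697234831251/29701225128600 ≈ -23.895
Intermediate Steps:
z = -298 (z = -60 - 238 = -298)
F = -256872263/296191800 (F = -1651*(-1/13275) - 22125*1/22312 = 1651/13275 - 22125/22312 = -256872263/296191800 ≈ -0.86725)
(6898/z - 45*(-39 + 30)/3365) + F = (6898/(-298) - 45*(-39 + 30)/3365) - 256872263/296191800 = (6898*(-1/298) - 45*(-9)*(1/3365)) - 256872263/296191800 = (-3449/149 + 405*(1/3365)) - 256872263/296191800 = (-3449/149 + 81/673) - 256872263/296191800 = -2309108/100277 - 256872263/296191800 = -709697234831251/29701225128600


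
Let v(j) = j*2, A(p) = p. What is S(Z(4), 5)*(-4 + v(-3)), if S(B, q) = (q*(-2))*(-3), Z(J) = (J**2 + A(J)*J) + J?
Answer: -300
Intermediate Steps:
Z(J) = J + 2*J**2 (Z(J) = (J**2 + J*J) + J = (J**2 + J**2) + J = 2*J**2 + J = J + 2*J**2)
S(B, q) = 6*q (S(B, q) = -2*q*(-3) = 6*q)
v(j) = 2*j
S(Z(4), 5)*(-4 + v(-3)) = (6*5)*(-4 + 2*(-3)) = 30*(-4 - 6) = 30*(-10) = -300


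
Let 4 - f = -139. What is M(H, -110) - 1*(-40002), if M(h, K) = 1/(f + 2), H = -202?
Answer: 5800291/145 ≈ 40002.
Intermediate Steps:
f = 143 (f = 4 - 1*(-139) = 4 + 139 = 143)
M(h, K) = 1/145 (M(h, K) = 1/(143 + 2) = 1/145)
M(H, -110) - 1*(-40002) = 1/145 - 1*(-40002) = 1/145 + 40002 = 5800291/145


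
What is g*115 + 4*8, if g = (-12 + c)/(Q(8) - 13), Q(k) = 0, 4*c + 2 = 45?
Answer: 2239/52 ≈ 43.058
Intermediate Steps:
c = 43/4 (c = -1/2 + (1/4)*45 = -1/2 + 45/4 = 43/4 ≈ 10.750)
g = 5/52 (g = (-12 + 43/4)/(0 - 13) = -5/4/(-13) = -5/4*(-1/13) = 5/52 ≈ 0.096154)
g*115 + 4*8 = (5/52)*115 + 4*8 = 575/52 + 32 = 2239/52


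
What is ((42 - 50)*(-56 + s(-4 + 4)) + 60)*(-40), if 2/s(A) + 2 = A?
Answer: -20640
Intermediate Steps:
s(A) = 2/(-2 + A)
((42 - 50)*(-56 + s(-4 + 4)) + 60)*(-40) = ((42 - 50)*(-56 + 2/(-2 + (-4 + 4))) + 60)*(-40) = (-8*(-56 + 2/(-2 + 0)) + 60)*(-40) = (-8*(-56 + 2/(-2)) + 60)*(-40) = (-8*(-56 + 2*(-½)) + 60)*(-40) = (-8*(-56 - 1) + 60)*(-40) = (-8*(-57) + 60)*(-40) = (456 + 60)*(-40) = 516*(-40) = -20640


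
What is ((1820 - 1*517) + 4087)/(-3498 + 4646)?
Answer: 385/82 ≈ 4.6951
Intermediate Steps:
((1820 - 1*517) + 4087)/(-3498 + 4646) = ((1820 - 517) + 4087)/1148 = (1303 + 4087)*(1/1148) = 5390*(1/1148) = 385/82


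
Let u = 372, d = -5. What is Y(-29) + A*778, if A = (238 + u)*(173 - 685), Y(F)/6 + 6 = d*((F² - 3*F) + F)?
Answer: -243011966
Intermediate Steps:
Y(F) = -36 - 30*F² + 60*F (Y(F) = -36 + 6*(-5*((F² - 3*F) + F)) = -36 + 6*(-5*(F² - 2*F)) = -36 + 6*(-5*F² + 10*F) = -36 + (-30*F² + 60*F) = -36 - 30*F² + 60*F)
A = -312320 (A = (238 + 372)*(173 - 685) = 610*(-512) = -312320)
Y(-29) + A*778 = (-36 - 30*(-29)² + 60*(-29)) - 312320*778 = (-36 - 30*841 - 1740) - 242984960 = (-36 - 25230 - 1740) - 242984960 = -27006 - 242984960 = -243011966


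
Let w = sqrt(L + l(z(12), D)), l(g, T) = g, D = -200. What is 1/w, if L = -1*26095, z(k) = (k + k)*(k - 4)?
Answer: -I*sqrt(25903)/25903 ≈ -0.0062133*I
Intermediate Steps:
z(k) = 2*k*(-4 + k) (z(k) = (2*k)*(-4 + k) = 2*k*(-4 + k))
L = -26095
w = I*sqrt(25903) (w = sqrt(-26095 + 2*12*(-4 + 12)) = sqrt(-26095 + 2*12*8) = sqrt(-26095 + 192) = sqrt(-25903) = I*sqrt(25903) ≈ 160.94*I)
1/w = 1/(I*sqrt(25903)) = -I*sqrt(25903)/25903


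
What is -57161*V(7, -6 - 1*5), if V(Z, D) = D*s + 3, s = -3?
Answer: -2057796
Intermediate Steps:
V(Z, D) = 3 - 3*D (V(Z, D) = D*(-3) + 3 = -3*D + 3 = 3 - 3*D)
-57161*V(7, -6 - 1*5) = -57161*(3 - 3*(-6 - 1*5)) = -57161*(3 - 3*(-6 - 5)) = -57161*(3 - 3*(-11)) = -57161*(3 + 33) = -57161*36 = -2057796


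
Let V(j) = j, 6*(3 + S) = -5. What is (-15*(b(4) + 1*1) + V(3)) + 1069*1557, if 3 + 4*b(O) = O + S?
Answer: 13315453/8 ≈ 1.6644e+6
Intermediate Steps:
S = -23/6 (S = -3 + (⅙)*(-5) = -3 - ⅚ = -23/6 ≈ -3.8333)
b(O) = -41/24 + O/4 (b(O) = -¾ + (O - 23/6)/4 = -¾ + (-23/6 + O)/4 = -¾ + (-23/24 + O/4) = -41/24 + O/4)
(-15*(b(4) + 1*1) + V(3)) + 1069*1557 = (-15*((-41/24 + (¼)*4) + 1*1) + 3) + 1069*1557 = (-15*((-41/24 + 1) + 1) + 3) + 1664433 = (-15*(-17/24 + 1) + 3) + 1664433 = (-15*7/24 + 3) + 1664433 = (-35/8 + 3) + 1664433 = -11/8 + 1664433 = 13315453/8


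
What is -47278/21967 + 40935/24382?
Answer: -23046641/48690854 ≈ -0.47333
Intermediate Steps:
-47278/21967 + 40935/24382 = -47278*1/21967 + 40935*(1/24382) = -4298/1997 + 40935/24382 = -23046641/48690854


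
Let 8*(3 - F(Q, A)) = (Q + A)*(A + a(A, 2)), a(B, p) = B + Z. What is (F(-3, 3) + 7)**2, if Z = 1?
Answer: 100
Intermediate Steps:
a(B, p) = 1 + B (a(B, p) = B + 1 = 1 + B)
F(Q, A) = 3 - (1 + 2*A)*(A + Q)/8 (F(Q, A) = 3 - (Q + A)*(A + (1 + A))/8 = 3 - (A + Q)*(1 + 2*A)/8 = 3 - (1 + 2*A)*(A + Q)/8)
(F(-3, 3) + 7)**2 = ((3 - 1/4*3**2 - 1/8*3 - 1/8*(-3) - 1/4*3*(-3)) + 7)**2 = ((3 - 1/4*9 - 3/8 + 3/8 + 9/4) + 7)**2 = ((3 - 9/4 - 3/8 + 3/8 + 9/4) + 7)**2 = (3 + 7)**2 = 10**2 = 100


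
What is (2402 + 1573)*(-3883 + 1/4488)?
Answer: -23090646475/1496 ≈ -1.5435e+7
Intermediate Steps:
(2402 + 1573)*(-3883 + 1/4488) = 3975*(-3883 + 1/4488) = 3975*(-17426903/4488) = -23090646475/1496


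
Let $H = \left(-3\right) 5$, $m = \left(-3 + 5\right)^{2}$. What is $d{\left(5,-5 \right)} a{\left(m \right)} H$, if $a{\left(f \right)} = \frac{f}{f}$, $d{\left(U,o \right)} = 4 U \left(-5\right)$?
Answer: $1500$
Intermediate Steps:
$d{\left(U,o \right)} = - 20 U$
$m = 4$ ($m = 2^{2} = 4$)
$a{\left(f \right)} = 1$
$H = -15$
$d{\left(5,-5 \right)} a{\left(m \right)} H = \left(-20\right) 5 \cdot 1 \left(-15\right) = \left(-100\right) 1 \left(-15\right) = \left(-100\right) \left(-15\right) = 1500$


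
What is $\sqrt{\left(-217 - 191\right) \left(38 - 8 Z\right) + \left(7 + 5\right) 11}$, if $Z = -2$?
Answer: $10 i \sqrt{219} \approx 147.99 i$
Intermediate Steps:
$\sqrt{\left(-217 - 191\right) \left(38 - 8 Z\right) + \left(7 + 5\right) 11} = \sqrt{\left(-217 - 191\right) \left(38 - -16\right) + \left(7 + 5\right) 11} = \sqrt{- 408 \left(38 + 16\right) + 12 \cdot 11} = \sqrt{\left(-408\right) 54 + 132} = \sqrt{-22032 + 132} = \sqrt{-21900} = 10 i \sqrt{219}$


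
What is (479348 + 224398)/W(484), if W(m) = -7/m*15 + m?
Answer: 340613064/234151 ≈ 1454.7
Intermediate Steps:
W(m) = m - 105/m (W(m) = -105/m + m = m - 105/m)
(479348 + 224398)/W(484) = (479348 + 224398)/(484 - 105/484) = 703746/(484 - 105*1/484) = 703746/(484 - 105/484) = 703746/(234151/484) = 703746*(484/234151) = 340613064/234151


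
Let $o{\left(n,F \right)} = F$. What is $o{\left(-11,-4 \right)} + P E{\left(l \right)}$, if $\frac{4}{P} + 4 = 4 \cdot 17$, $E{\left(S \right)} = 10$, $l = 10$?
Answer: $- \frac{27}{8} \approx -3.375$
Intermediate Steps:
$P = \frac{1}{16}$ ($P = \frac{4}{-4 + 4 \cdot 17} = \frac{4}{-4 + 68} = \frac{4}{64} = 4 \cdot \frac{1}{64} = \frac{1}{16} \approx 0.0625$)
$o{\left(-11,-4 \right)} + P E{\left(l \right)} = -4 + \frac{1}{16} \cdot 10 = -4 + \frac{5}{8} = - \frac{27}{8}$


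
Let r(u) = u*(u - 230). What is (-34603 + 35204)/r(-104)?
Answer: 601/34736 ≈ 0.017302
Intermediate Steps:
r(u) = u*(-230 + u)
(-34603 + 35204)/r(-104) = (-34603 + 35204)/((-104*(-230 - 104))) = 601/((-104*(-334))) = 601/34736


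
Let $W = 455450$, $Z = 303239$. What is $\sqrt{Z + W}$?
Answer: $\sqrt{758689} \approx 871.03$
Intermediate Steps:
$\sqrt{Z + W} = \sqrt{303239 + 455450} = \sqrt{758689}$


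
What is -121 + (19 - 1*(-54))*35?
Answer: 2434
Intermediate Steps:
-121 + (19 - 1*(-54))*35 = -121 + (19 + 54)*35 = -121 + 73*35 = -121 + 2555 = 2434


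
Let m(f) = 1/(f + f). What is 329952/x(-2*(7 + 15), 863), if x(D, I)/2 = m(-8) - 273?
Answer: -2639616/4369 ≈ -604.17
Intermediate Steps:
m(f) = 1/(2*f)
x(D, I) = -4369/8 (x(D, I) = 2*((½)/(-8) - 273) = 2*((½)*(-⅛) - 273) = 2*(-1/16 - 273) = 2*(-4369/16) = -4369/8)
329952/x(-2*(7 + 15), 863) = 329952/(-4369/8) = 329952*(-8/4369) = -2639616/4369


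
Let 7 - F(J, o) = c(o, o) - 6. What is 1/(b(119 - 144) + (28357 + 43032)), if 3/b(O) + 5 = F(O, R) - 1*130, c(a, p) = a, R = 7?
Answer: 43/3069726 ≈ 1.4008e-5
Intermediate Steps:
F(J, o) = 13 - o (F(J, o) = 7 - (o - 6) = 7 - (-6 + o) = 7 + (6 - o) = 13 - o)
b(O) = -1/43 (b(O) = 3/(-5 + ((13 - 1*7) - 1*130)) = 3/(-5 + ((13 - 7) - 130)) = 3/(-5 + (6 - 130)) = 3/(-5 - 124) = 3/(-129) = 3*(-1/129) = -1/43)
1/(b(119 - 144) + (28357 + 43032)) = 1/(-1/43 + (28357 + 43032)) = 1/(-1/43 + 71389) = 1/(3069726/43) = 43/3069726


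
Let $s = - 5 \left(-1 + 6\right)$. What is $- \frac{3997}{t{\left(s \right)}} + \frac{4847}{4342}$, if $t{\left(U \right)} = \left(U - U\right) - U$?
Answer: $- \frac{17233799}{108550} \approx -158.76$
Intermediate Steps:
$s = -25$ ($s = \left(-5\right) 5 = -25$)
$t{\left(U \right)} = - U$ ($t{\left(U \right)} = 0 - U = - U$)
$- \frac{3997}{t{\left(s \right)}} + \frac{4847}{4342} = - \frac{3997}{\left(-1\right) \left(-25\right)} + \frac{4847}{4342} = - \frac{3997}{25} + 4847 \cdot \frac{1}{4342} = \left(-3997\right) \frac{1}{25} + \frac{4847}{4342} = - \frac{3997}{25} + \frac{4847}{4342} = - \frac{17233799}{108550}$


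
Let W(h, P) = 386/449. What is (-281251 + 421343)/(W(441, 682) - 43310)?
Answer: -15725327/4861451 ≈ -3.2347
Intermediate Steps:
W(h, P) = 386/449 (W(h, P) = 386*(1/449) = 386/449)
(-281251 + 421343)/(W(441, 682) - 43310) = (-281251 + 421343)/(386/449 - 43310) = 140092/(-19445804/449) = 140092*(-449/19445804) = -15725327/4861451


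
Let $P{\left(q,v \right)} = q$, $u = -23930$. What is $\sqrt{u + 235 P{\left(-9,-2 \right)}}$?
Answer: $i \sqrt{26045} \approx 161.38 i$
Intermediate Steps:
$\sqrt{u + 235 P{\left(-9,-2 \right)}} = \sqrt{-23930 + 235 \left(-9\right)} = \sqrt{-23930 - 2115} = \sqrt{-26045} = i \sqrt{26045}$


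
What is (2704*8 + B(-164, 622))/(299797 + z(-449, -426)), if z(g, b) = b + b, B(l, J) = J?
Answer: 22254/298945 ≈ 0.074442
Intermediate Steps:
z(g, b) = 2*b
(2704*8 + B(-164, 622))/(299797 + z(-449, -426)) = (2704*8 + 622)/(299797 + 2*(-426)) = (21632 + 622)/(299797 - 852) = 22254/298945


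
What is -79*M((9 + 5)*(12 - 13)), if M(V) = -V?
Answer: -1106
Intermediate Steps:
-79*M((9 + 5)*(12 - 13)) = -(-79)*(9 + 5)*(12 - 13) = -(-79)*14*(-1) = -(-79)*(-14) = -79*14 = -1106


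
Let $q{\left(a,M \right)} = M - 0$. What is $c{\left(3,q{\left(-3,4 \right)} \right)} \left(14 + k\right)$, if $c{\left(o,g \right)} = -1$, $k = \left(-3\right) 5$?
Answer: $1$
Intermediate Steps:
$q{\left(a,M \right)} = M$ ($q{\left(a,M \right)} = M + 0 = M$)
$k = -15$
$c{\left(3,q{\left(-3,4 \right)} \right)} \left(14 + k\right) = - (14 - 15) = \left(-1\right) \left(-1\right) = 1$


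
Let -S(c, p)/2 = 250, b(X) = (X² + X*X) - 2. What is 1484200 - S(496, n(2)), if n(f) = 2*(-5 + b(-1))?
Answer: 1484700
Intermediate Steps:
b(X) = -2 + 2*X² (b(X) = (X² + X²) - 2 = 2*X² - 2 = -2 + 2*X²)
n(f) = -10 (n(f) = 2*(-5 + (-2 + 2*(-1)²)) = 2*(-5 + (-2 + 2*1)) = 2*(-5 + (-2 + 2)) = 2*(-5 + 0) = 2*(-5) = -10)
S(c, p) = -500 (S(c, p) = -2*250 = -500)
1484200 - S(496, n(2)) = 1484200 - 1*(-500) = 1484200 + 500 = 1484700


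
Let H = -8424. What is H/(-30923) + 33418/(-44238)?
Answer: -330361951/683985837 ≈ -0.48300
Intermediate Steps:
H/(-30923) + 33418/(-44238) = -8424/(-30923) + 33418/(-44238) = -8424*(-1/30923) + 33418*(-1/44238) = 8424/30923 - 16709/22119 = -330361951/683985837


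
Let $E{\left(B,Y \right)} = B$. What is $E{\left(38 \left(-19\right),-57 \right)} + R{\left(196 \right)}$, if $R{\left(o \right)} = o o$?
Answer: $37694$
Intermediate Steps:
$R{\left(o \right)} = o^{2}$
$E{\left(38 \left(-19\right),-57 \right)} + R{\left(196 \right)} = 38 \left(-19\right) + 196^{2} = -722 + 38416 = 37694$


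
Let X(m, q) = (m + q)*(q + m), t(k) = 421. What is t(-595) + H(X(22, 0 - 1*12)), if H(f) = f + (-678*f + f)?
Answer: -67179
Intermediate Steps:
X(m, q) = (m + q)² (X(m, q) = (m + q)*(m + q) = (m + q)²)
H(f) = -676*f (H(f) = f - 677*f = -676*f)
t(-595) + H(X(22, 0 - 1*12)) = 421 - 676*(22 + (0 - 1*12))² = 421 - 676*(22 + (0 - 12))² = 421 - 676*(22 - 12)² = 421 - 676*10² = 421 - 676*100 = 421 - 67600 = -67179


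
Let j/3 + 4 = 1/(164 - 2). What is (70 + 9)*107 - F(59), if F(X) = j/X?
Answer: 26931905/3186 ≈ 8453.2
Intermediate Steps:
j = -647/54 (j = -12 + 3/(164 - 2) = -12 + 3/162 = -12 + 3*(1/162) = -12 + 1/54 = -647/54 ≈ -11.981)
F(X) = -647/(54*X)
(70 + 9)*107 - F(59) = (70 + 9)*107 - (-647)/(54*59) = 79*107 - (-647)/(54*59) = 8453 - 1*(-647/3186) = 8453 + 647/3186 = 26931905/3186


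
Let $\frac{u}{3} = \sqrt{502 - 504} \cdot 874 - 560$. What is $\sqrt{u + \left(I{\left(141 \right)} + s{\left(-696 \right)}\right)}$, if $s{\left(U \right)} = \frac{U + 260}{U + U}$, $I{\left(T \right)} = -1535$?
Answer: $\frac{\sqrt{-97327857 + 79383672 i \sqrt{2}}}{174} \approx 29.093 + 63.727 i$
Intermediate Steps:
$s{\left(U \right)} = \frac{260 + U}{2 U}$
$u = -1680 + 2622 i \sqrt{2}$ ($u = 3 \left(\sqrt{502 - 504} \cdot 874 - 560\right) = 3 \left(\sqrt{-2} \cdot 874 - 560\right) = 3 \left(i \sqrt{2} \cdot 874 - 560\right) = 3 \left(874 i \sqrt{2} - 560\right) = 3 \left(-560 + 874 i \sqrt{2}\right) = -1680 + 2622 i \sqrt{2} \approx -1680.0 + 3708.1 i$)
$\sqrt{u + \left(I{\left(141 \right)} + s{\left(-696 \right)}\right)} = \sqrt{\left(-1680 + 2622 i \sqrt{2}\right) - \left(1535 - \frac{260 - 696}{2 \left(-696\right)}\right)} = \sqrt{\left(-1680 + 2622 i \sqrt{2}\right) - \left(1535 + \frac{1}{1392} \left(-436\right)\right)} = \sqrt{\left(-1680 + 2622 i \sqrt{2}\right) + \left(-1535 + \frac{109}{348}\right)} = \sqrt{\left(-1680 + 2622 i \sqrt{2}\right) - \frac{534071}{348}} = \sqrt{- \frac{1118711}{348} + 2622 i \sqrt{2}}$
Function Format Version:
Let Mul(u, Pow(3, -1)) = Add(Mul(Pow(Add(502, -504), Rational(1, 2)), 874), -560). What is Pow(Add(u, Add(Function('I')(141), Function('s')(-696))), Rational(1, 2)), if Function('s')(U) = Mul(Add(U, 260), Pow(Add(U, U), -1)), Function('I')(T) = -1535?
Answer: Mul(Rational(1, 174), Pow(Add(-97327857, Mul(79383672, I, Pow(2, Rational(1, 2)))), Rational(1, 2))) ≈ Add(29.093, Mul(63.727, I))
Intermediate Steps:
Function('s')(U) = Mul(Rational(1, 2), Pow(U, -1), Add(260, U)) (Function('s')(U) = Mul(Add(260, U), Pow(Mul(2, U), -1)) = Mul(Add(260, U), Mul(Rational(1, 2), Pow(U, -1))) = Mul(Rational(1, 2), Pow(U, -1), Add(260, U)))
u = Add(-1680, Mul(2622, I, Pow(2, Rational(1, 2)))) (u = Mul(3, Add(Mul(Pow(Add(502, -504), Rational(1, 2)), 874), -560)) = Mul(3, Add(Mul(Pow(-2, Rational(1, 2)), 874), -560)) = Mul(3, Add(Mul(Mul(I, Pow(2, Rational(1, 2))), 874), -560)) = Mul(3, Add(Mul(874, I, Pow(2, Rational(1, 2))), -560)) = Mul(3, Add(-560, Mul(874, I, Pow(2, Rational(1, 2))))) = Add(-1680, Mul(2622, I, Pow(2, Rational(1, 2)))) ≈ Add(-1680.0, Mul(3708.1, I)))
Pow(Add(u, Add(Function('I')(141), Function('s')(-696))), Rational(1, 2)) = Pow(Add(Add(-1680, Mul(2622, I, Pow(2, Rational(1, 2)))), Add(-1535, Mul(Rational(1, 2), Pow(-696, -1), Add(260, -696)))), Rational(1, 2)) = Pow(Add(Add(-1680, Mul(2622, I, Pow(2, Rational(1, 2)))), Add(-1535, Mul(Rational(1, 2), Rational(-1, 696), -436))), Rational(1, 2)) = Pow(Add(Add(-1680, Mul(2622, I, Pow(2, Rational(1, 2)))), Add(-1535, Rational(109, 348))), Rational(1, 2)) = Pow(Add(Add(-1680, Mul(2622, I, Pow(2, Rational(1, 2)))), Rational(-534071, 348)), Rational(1, 2)) = Pow(Add(Rational(-1118711, 348), Mul(2622, I, Pow(2, Rational(1, 2)))), Rational(1, 2))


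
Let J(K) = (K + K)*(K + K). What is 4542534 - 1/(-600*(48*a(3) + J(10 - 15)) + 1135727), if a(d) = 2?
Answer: 4624876513817/1018127 ≈ 4.5425e+6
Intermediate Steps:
J(K) = 4*K² (J(K) = (2*K)*(2*K) = 4*K²)
4542534 - 1/(-600*(48*a(3) + J(10 - 15)) + 1135727) = 4542534 - 1/(-600*(48*2 + 4*(10 - 15)²) + 1135727) = 4542534 - 1/(-600*(96 + 4*(-5)²) + 1135727) = 4542534 - 1/(-600*(96 + 4*25) + 1135727) = 4542534 - 1/(-600*(96 + 100) + 1135727) = 4542534 - 1/(-600*196 + 1135727) = 4542534 - 1/(-117600 + 1135727) = 4542534 - 1/1018127 = 4624876513817/1018127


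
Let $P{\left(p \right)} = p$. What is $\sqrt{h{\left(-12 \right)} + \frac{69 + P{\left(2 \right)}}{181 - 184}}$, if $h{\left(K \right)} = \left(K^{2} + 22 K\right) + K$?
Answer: $\frac{i \sqrt{1401}}{3} \approx 12.477 i$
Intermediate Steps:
$h{\left(K \right)} = K^{2} + 23 K$
$\sqrt{h{\left(-12 \right)} + \frac{69 + P{\left(2 \right)}}{181 - 184}} = \sqrt{- 12 \left(23 - 12\right) + \frac{69 + 2}{181 - 184}} = \sqrt{\left(-12\right) 11 + \frac{71}{-3}} = \sqrt{-132 + 71 \left(- \frac{1}{3}\right)} = \sqrt{-132 - \frac{71}{3}} = \sqrt{- \frac{467}{3}} = \frac{i \sqrt{1401}}{3}$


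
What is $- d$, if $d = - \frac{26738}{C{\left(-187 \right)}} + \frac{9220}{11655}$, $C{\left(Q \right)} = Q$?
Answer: $- \frac{62671106}{435897} \approx -143.77$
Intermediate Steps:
$d = \frac{62671106}{435897}$ ($d = - \frac{26738}{-187} + \frac{9220}{11655} = \left(-26738\right) \left(- \frac{1}{187}\right) + 9220 \cdot \frac{1}{11655} = \frac{26738}{187} + \frac{1844}{2331} = \frac{62671106}{435897} \approx 143.77$)
$- d = \left(-1\right) \frac{62671106}{435897} = - \frac{62671106}{435897}$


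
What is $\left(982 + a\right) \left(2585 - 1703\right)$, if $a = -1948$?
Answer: $-852012$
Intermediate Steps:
$\left(982 + a\right) \left(2585 - 1703\right) = \left(982 - 1948\right) \left(2585 - 1703\right) = \left(-966\right) 882 = -852012$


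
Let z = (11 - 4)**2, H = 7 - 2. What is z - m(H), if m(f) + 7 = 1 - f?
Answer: 60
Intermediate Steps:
H = 5
m(f) = -6 - f (m(f) = -7 + (1 - f) = -6 - f)
z = 49 (z = 7**2 = 49)
z - m(H) = 49 - (-6 - 1*5) = 49 - (-6 - 5) = 49 - 1*(-11) = 49 + 11 = 60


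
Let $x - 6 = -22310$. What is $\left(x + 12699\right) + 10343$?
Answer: $738$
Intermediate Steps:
$x = -22304$ ($x = 6 - 22310 = -22304$)
$\left(x + 12699\right) + 10343 = \left(-22304 + 12699\right) + 10343 = -9605 + 10343 = 738$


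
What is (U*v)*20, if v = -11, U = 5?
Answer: -1100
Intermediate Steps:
(U*v)*20 = (5*(-11))*20 = -55*20 = -1100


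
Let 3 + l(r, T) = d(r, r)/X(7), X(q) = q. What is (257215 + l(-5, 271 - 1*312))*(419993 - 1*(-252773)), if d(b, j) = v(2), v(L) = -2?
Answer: 1211303073212/7 ≈ 1.7304e+11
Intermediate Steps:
d(b, j) = -2
l(r, T) = -23/7 (l(r, T) = -3 - 2/7 = -23/7)
(257215 + l(-5, 271 - 1*312))*(419993 - 1*(-252773)) = (257215 - 23/7)*(419993 - 1*(-252773)) = 1800482*(419993 + 252773)/7 = (1800482/7)*672766 = 1211303073212/7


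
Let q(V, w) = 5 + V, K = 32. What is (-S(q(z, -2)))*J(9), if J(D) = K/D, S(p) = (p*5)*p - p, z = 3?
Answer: -3328/3 ≈ -1109.3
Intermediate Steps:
S(p) = -p + 5*p² (S(p) = (5*p)*p - p = 5*p² - p = -p + 5*p²)
J(D) = 32/D
(-S(q(z, -2)))*J(9) = (-(5 + 3)*(-1 + 5*(5 + 3)))*(32/9) = (-8*(-1 + 5*8))*(32*(⅑)) = -8*(-1 + 40)*(32/9) = -8*39*(32/9) = -1*312*(32/9) = -312*32/9 = -3328/3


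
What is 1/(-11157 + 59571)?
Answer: 1/48414 ≈ 2.0655e-5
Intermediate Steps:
1/(-11157 + 59571) = 1/48414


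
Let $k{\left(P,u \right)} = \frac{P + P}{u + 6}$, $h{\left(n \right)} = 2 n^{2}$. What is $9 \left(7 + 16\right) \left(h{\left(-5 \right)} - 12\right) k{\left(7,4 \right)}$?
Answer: $\frac{55062}{5} \approx 11012.0$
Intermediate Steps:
$k{\left(P,u \right)} = \frac{2 P}{6 + u}$
$9 \left(7 + 16\right) \left(h{\left(-5 \right)} - 12\right) k{\left(7,4 \right)} = 9 \left(7 + 16\right) \left(2 \left(-5\right)^{2} - 12\right) 2 \cdot 7 \frac{1}{6 + 4} = 9 \cdot 23 \left(2 \cdot 25 - 12\right) 2 \cdot 7 \cdot \frac{1}{10} = 9 \cdot 23 \left(50 - 12\right) 2 \cdot 7 \cdot \frac{1}{10} = 9 \cdot 23 \cdot 38 \cdot \frac{7}{5} = 9 \cdot 874 \cdot \frac{7}{5} = 7866 \cdot \frac{7}{5} = \frac{55062}{5}$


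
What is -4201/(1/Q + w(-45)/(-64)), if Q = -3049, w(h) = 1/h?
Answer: -36889485120/169 ≈ -2.1828e+8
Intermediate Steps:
-4201/(1/Q + w(-45)/(-64)) = -4201/(1/(-3049) + 1/(-45*(-64))) = -4201/(1*(-1/3049) - 1/45*(-1/64)) = -4201/(-1/3049 + 1/2880) = -4201/169/8781120 = -4201*8781120/169 = -36889485120/169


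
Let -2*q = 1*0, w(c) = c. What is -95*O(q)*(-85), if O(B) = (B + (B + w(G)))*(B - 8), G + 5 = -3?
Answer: 516800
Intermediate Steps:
G = -8 (G = -5 - 3 = -8)
q = 0 (q = -0/2 = -1/2*0 = 0)
O(B) = (-8 + B)*(-8 + 2*B) (O(B) = (B + (B - 8))*(B - 8) = (B + (-8 + B))*(-8 + B) = (-8 + 2*B)*(-8 + B) = (-8 + B)*(-8 + 2*B))
-95*O(q)*(-85) = -95*(64 - 24*0 + 2*0**2)*(-85) = -95*(64 + 0 + 2*0)*(-85) = -95*(64 + 0 + 0)*(-85) = -95*64*(-85) = -6080*(-85) = 516800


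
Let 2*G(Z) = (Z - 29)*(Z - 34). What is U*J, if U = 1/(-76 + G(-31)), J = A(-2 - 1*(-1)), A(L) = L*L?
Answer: 1/1874 ≈ 0.00053362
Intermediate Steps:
A(L) = L²
G(Z) = (-34 + Z)*(-29 + Z)/2 (G(Z) = ((Z - 29)*(Z - 34))/2 = ((-29 + Z)*(-34 + Z))/2 = ((-34 + Z)*(-29 + Z))/2 = (-34 + Z)*(-29 + Z)/2)
J = 1 (J = (-2 - 1*(-1))² = (-2 + 1)² = (-1)² = 1)
U = 1/1874 (U = 1/(-76 + (493 + (½)*(-31)² - 63/2*(-31))) = 1/(-76 + (493 + (½)*961 + 1953/2)) = 1/(-76 + (493 + 961/2 + 1953/2)) = 1/(-76 + 1950) = 1/1874 ≈ 0.00053362)
U*J = (1/1874)*1 = 1/1874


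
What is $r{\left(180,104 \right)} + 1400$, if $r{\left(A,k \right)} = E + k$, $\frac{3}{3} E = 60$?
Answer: $1564$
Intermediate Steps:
$E = 60$
$r{\left(A,k \right)} = 60 + k$
$r{\left(180,104 \right)} + 1400 = \left(60 + 104\right) + 1400 = 164 + 1400 = 1564$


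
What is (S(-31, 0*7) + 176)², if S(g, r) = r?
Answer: 30976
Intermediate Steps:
(S(-31, 0*7) + 176)² = (0*7 + 176)² = (0 + 176)² = 176² = 30976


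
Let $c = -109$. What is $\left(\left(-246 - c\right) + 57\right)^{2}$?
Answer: $6400$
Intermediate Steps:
$\left(\left(-246 - c\right) + 57\right)^{2} = \left(\left(-246 - -109\right) + 57\right)^{2} = \left(\left(-246 + 109\right) + 57\right)^{2} = \left(-137 + 57\right)^{2} = \left(-80\right)^{2} = 6400$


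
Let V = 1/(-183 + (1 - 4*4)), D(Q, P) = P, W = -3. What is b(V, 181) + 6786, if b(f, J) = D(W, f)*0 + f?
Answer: 1343627/198 ≈ 6786.0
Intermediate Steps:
V = -1/198 (V = 1/(-183 + (1 - 16)) = 1/(-183 - 15) = 1/(-198) = -1/198 ≈ -0.0050505)
b(f, J) = f (b(f, J) = f*0 + f = 0 + f = f)
b(V, 181) + 6786 = -1/198 + 6786 = 1343627/198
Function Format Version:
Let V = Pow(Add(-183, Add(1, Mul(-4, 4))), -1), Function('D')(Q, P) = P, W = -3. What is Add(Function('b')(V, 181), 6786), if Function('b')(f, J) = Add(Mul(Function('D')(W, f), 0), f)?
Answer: Rational(1343627, 198) ≈ 6786.0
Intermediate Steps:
V = Rational(-1, 198) (V = Pow(Add(-183, Add(1, -16)), -1) = Pow(Add(-183, -15), -1) = Pow(-198, -1) = Rational(-1, 198) ≈ -0.0050505)
Function('b')(f, J) = f (Function('b')(f, J) = Add(Mul(f, 0), f) = Add(0, f) = f)
Add(Function('b')(V, 181), 6786) = Add(Rational(-1, 198), 6786) = Rational(1343627, 198)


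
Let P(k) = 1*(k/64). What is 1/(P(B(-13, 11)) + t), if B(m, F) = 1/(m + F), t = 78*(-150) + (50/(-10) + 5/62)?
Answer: -3968/46445151 ≈ -8.5434e-5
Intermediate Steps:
t = -725705/62 (t = -11700 + (50*(-1/10) + 5*(1/62)) = -11700 + (-5 + 5/62) = -11700 - 305/62 = -725705/62 ≈ -11705.)
B(m, F) = 1/(F + m)
P(k) = k/64 (P(k) = 1*(k*(1/64)) = 1*(k/64) = k/64)
1/(P(B(-13, 11)) + t) = 1/(1/(64*(11 - 13)) - 725705/62) = 1/((1/64)/(-2) - 725705/62) = 1/((1/64)*(-1/2) - 725705/62) = 1/(-1/128 - 725705/62) = 1/(-46445151/3968) = -3968/46445151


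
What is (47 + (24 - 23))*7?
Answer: 336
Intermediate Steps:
(47 + (24 - 23))*7 = (47 + 1)*7 = 48*7 = 336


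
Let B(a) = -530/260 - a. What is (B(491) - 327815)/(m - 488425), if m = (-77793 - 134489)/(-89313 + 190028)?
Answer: 859704146435/1278990340082 ≈ 0.67217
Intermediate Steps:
B(a) = -53/26 - a (B(a) = -530*1/260 - a = -53/26 - a)
m = -212282/100715 ≈ -2.1077
(B(491) - 327815)/(m - 488425) = ((-53/26 - 1*491) - 327815)/(-212282/100715 - 488425) = ((-53/26 - 491) - 327815)/(-49191936157/100715) = (-12819/26 - 327815)*(-100715/49191936157) = -8536009/26*(-100715/49191936157) = 859704146435/1278990340082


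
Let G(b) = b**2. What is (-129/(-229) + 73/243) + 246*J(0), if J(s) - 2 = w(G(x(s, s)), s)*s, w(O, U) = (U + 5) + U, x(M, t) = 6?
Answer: 27426388/55647 ≈ 492.86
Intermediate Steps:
w(O, U) = 5 + 2*U (w(O, U) = (5 + U) + U = 5 + 2*U)
J(s) = 2 + s*(5 + 2*s) (J(s) = 2 + (5 + 2*s)*s = 2 + s*(5 + 2*s))
(-129/(-229) + 73/243) + 246*J(0) = (-129/(-229) + 73/243) + 246*(2 + 0*(5 + 2*0)) = (-129*(-1/229) + 73*(1/243)) + 246*(2 + 0*(5 + 0)) = (129/229 + 73/243) + 246*(2 + 0*5) = 48064/55647 + 246*(2 + 0) = 48064/55647 + 246*2 = 48064/55647 + 492 = 27426388/55647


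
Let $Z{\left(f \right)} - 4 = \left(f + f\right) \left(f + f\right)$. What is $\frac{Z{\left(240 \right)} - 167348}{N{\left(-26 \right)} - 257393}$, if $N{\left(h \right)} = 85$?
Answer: $- \frac{15764}{64327} \approx -0.24506$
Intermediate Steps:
$Z{\left(f \right)} = 4 + 4 f^{2}$ ($Z{\left(f \right)} = 4 + \left(f + f\right) \left(f + f\right) = 4 + 2 f 2 f = 4 + 4 f^{2}$)
$\frac{Z{\left(240 \right)} - 167348}{N{\left(-26 \right)} - 257393} = \frac{\left(4 + 4 \cdot 240^{2}\right) - 167348}{85 - 257393} = \frac{\left(4 + 4 \cdot 57600\right) - 167348}{-257308} = \left(\left(4 + 230400\right) - 167348\right) \left(- \frac{1}{257308}\right) = \left(230404 - 167348\right) \left(- \frac{1}{257308}\right) = 63056 \left(- \frac{1}{257308}\right) = - \frac{15764}{64327}$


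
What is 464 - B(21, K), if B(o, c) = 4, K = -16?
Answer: 460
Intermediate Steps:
464 - B(21, K) = 464 - 1*4 = 464 - 4 = 460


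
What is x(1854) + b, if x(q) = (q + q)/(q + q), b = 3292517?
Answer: 3292518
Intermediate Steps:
x(q) = 1 (x(q) = (2*q)/((2*q)) = (2*q)*(1/(2*q)) = 1)
x(1854) + b = 1 + 3292517 = 3292518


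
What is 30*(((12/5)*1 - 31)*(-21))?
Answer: 18018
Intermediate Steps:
30*(((12/5)*1 - 31)*(-21)) = 30*((12/5 - 31)*(-21)) = 30*(-143/5*(-21)) = 30*(3003/5) = 18018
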